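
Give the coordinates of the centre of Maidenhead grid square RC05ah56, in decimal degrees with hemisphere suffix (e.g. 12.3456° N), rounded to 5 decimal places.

64.68125° S, 160.04583° E

Field R=17, C=2: +17·20° lon, +2·10° lat → SW at lon 160°, lat -70°.
Square 0, 5: +0·2° lon, +5·1° lat → SW at lon 160°, lat -65°.
Subsquare a=0, h=7: +0·0.0833333° lon, +7·0.0416667° lat → SW at lon 160°, lat -64.7083°.
Extended square 5, 6: +5·0.00833333° lon, +6·0.00416667° lat → SW at lon 160.042°, lat -64.6833°.
Cell spans 0.00833333° lon × 0.00416667° lat. Centre is SW corner plus half of each.
latitude 64.68125° S, longitude 160.04583° E.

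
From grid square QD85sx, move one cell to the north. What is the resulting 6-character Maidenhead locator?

QD86sa

Latitude subsquare x = 23; +1 → 24, wraps to 0 = a, carry into square.
Latitude square 5; +1 → 6.
The longitude characters are unchanged.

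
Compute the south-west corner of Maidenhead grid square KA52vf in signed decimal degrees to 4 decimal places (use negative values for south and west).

-87.7917, 31.7500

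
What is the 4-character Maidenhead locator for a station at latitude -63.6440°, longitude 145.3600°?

Offset from 180°W / 90°S: lon 325.36°, lat 26.36°.
Field: lon ⌊325.36/20⌋ = 16 → Q; lat ⌊26.36/10⌋ = 2 → C.
Square: lon ⌊5.36/2⌋ = 2; lat ⌊6.36/1⌋ = 6.

QC26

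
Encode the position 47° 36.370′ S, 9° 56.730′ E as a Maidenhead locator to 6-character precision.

JE42xj

Offset from 180°W / 90°S: lon 189.9455°, lat 42.3938°.
Field (20°×10°, letters A–R): lon ⌊189.9455/20⌋ = 9 → J; lat ⌊42.3938/10⌋ = 4 → E.
Square (2°×1°, digits 0–9): lon ⌊9.9455/2⌋ = 4; lat ⌊2.3938/1⌋ = 2.
Subsquare (5′×2.5′, letters a–x): lon ⌊1.9455/0.0833333⌋ = 23 → x; lat ⌊0.3938/0.0416667⌋ = 9 → j.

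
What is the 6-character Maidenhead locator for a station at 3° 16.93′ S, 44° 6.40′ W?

GI76wr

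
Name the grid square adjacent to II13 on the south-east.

II22

Longitude square 1; +1 → 2.
Latitude square 3; −1 → 2.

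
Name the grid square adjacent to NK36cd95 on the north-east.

NK36dd06

Longitude extended square 9; +1 → 10, wraps to 0, carry into subsquare.
Longitude subsquare c = 2; +1 → 3 = d.
Latitude extended square 5; +1 → 6.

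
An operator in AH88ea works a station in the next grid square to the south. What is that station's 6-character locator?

AH87ex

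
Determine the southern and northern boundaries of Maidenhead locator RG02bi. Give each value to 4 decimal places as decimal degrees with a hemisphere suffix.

Field R=17, G=6: +17·20° lon, +6·10° lat → SW at lon 160°, lat -30°.
Square 0, 2: +0·2° lon, +2·1° lat → SW at lon 160°, lat -28°.
Subsquare b=1, i=8: +1·0.0833333° lon, +8·0.0416667° lat → SW at lon 160.083°, lat -27.6667°.
Cell spans 0.0833333° lon × 0.0416667° lat.
south 27.6667° S, north 27.6250° S.

27.6667° S, 27.6250° S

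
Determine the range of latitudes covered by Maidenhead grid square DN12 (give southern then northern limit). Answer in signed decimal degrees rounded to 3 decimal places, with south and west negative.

42.000, 43.000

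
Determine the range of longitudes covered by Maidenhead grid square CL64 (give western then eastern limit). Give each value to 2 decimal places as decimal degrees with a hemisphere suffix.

128.00° W, 126.00° W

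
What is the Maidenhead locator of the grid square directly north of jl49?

JM40

Latitude square 9; +1 → 10, wraps to 0, carry into field.
Latitude field L = 11; +1 → 12 = M.
The longitude characters are unchanged.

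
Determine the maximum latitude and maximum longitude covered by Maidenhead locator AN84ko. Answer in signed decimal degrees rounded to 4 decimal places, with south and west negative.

Field A=0, N=13: +0·20° lon, +13·10° lat → SW at lon -180°, lat 40°.
Square 8, 4: +8·2° lon, +4·1° lat → SW at lon -164°, lat 44°.
Subsquare k=10, o=14: +10·0.0833333° lon, +14·0.0416667° lat → SW at lon -163.167°, lat 44.5833°.
Cell spans 0.0833333° lon × 0.0416667° lat. NE corner is SW corner plus one full cell.
latitude 44.6250, longitude -163.0833.

44.6250, -163.0833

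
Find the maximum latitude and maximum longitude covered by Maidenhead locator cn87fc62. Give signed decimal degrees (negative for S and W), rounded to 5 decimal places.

47.09583, -123.52500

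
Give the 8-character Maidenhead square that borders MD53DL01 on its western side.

Longitude extended square 0; −1 → -1, wraps to 9, carry into subsquare.
Longitude subsquare d = 3; −1 → 2 = c.
The latitude characters are unchanged.

MD53cl91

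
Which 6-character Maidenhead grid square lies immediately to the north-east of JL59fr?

JL59gs

Longitude subsquare f = 5; +1 → 6 = g.
Latitude subsquare r = 17; +1 → 18 = s.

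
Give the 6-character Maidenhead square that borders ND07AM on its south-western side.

MD97xl

Longitude subsquare a = 0; −1 → -1, wraps to 23 = x, carry into square.
Longitude square 0; −1 → -1, wraps to 9, carry into field.
Longitude field N = 13; −1 → 12 = M.
Latitude subsquare m = 12; −1 → 11 = l.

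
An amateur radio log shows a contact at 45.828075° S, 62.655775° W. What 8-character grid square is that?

FE84qe11

Offset from 180°W / 90°S: lon 117.34422°, lat 44.17193°.
Field: lon ⌊117.34422/20⌋ = 5 → F; lat ⌊44.17193/10⌋ = 4 → E.
Square: lon ⌊17.34422/2⌋ = 8; lat ⌊4.17193/1⌋ = 4.
Subsquare: lon ⌊1.34422/0.0833333⌋ = 16 → q; lat ⌊0.17193/0.0416667⌋ = 4 → e.
Extended square: lon ⌊0.01089/0.00833333⌋ = 1; lat ⌊0.00526/0.00416667⌋ = 1.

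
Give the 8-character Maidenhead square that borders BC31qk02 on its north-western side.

Longitude extended square 0; −1 → -1, wraps to 9, carry into subsquare.
Longitude subsquare q = 16; −1 → 15 = p.
Latitude extended square 2; +1 → 3.

BC31pk93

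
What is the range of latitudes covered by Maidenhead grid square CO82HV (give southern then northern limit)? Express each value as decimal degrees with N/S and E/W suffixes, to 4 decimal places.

Field C=2, O=14: +2·20° lon, +14·10° lat → SW at lon -140°, lat 50°.
Square 8, 2: +8·2° lon, +2·1° lat → SW at lon -124°, lat 52°.
Subsquare h=7, v=21: +7·0.0833333° lon, +21·0.0416667° lat → SW at lon -123.417°, lat 52.875°.
Cell spans 0.0833333° lon × 0.0416667° lat.
south 52.8750° N, north 52.9167° N.

52.8750° N, 52.9167° N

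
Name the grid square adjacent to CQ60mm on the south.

CQ60ml

Latitude subsquare m = 12; −1 → 11 = l.
The longitude characters are unchanged.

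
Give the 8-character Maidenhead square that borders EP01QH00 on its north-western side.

EP01ph91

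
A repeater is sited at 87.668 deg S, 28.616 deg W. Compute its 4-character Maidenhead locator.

Offset from 180°W / 90°S: lon 151.38°, lat 2.33°.
Field (20°×10°, letters A–R): lon ⌊151.38/20⌋ = 7 → H; lat ⌊2.33/10⌋ = 0 → A.
Square (2°×1°, digits 0–9): lon ⌊11.38/2⌋ = 5; lat ⌊2.33/1⌋ = 2.

HA52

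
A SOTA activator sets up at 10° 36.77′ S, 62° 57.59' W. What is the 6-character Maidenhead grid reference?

Offset from 180°W / 90°S: lon 117.0402°, lat 79.3872°.
Field: 117.0402/20 → 5 → F, 79.3872/10 → 7 → H; chars FH.
Square: 17.0402/2 → 8, 9.3872/1 → 9; chars 89.
Subsquare: 1.0402/0.0833333 → 12 → m, 0.3872/0.0416667 → 9 → j; chars mj.

FH89mj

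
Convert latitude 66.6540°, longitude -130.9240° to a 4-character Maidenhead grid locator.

CP46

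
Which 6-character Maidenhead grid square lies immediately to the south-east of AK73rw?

Longitude subsquare r = 17; +1 → 18 = s.
Latitude subsquare w = 22; −1 → 21 = v.

AK73sv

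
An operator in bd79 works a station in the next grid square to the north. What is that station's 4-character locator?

BE70

Latitude square 9; +1 → 10, wraps to 0, carry into field.
Latitude field D = 3; +1 → 4 = E.
The longitude characters are unchanged.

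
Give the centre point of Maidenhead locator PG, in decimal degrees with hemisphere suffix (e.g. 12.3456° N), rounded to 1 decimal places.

25.0° S, 130.0° E

Field P=15, G=6: +15·20° lon, +6·10° lat → SW at lon 120°, lat -30°.
Cell spans 20° lon × 10° lat. Centre is SW corner plus half of each.
latitude 25.0° S, longitude 130.0° E.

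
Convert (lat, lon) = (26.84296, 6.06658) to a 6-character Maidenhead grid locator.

Offset from 180°W / 90°S: lon 186.0666°, lat 116.8430°.
Field (20°×10°, letters A–R): lon ⌊186.0666/20⌋ = 9 → J; lat ⌊116.8430/10⌋ = 11 → L.
Square (2°×1°, digits 0–9): lon ⌊6.0666/2⌋ = 3; lat ⌊6.8430/1⌋ = 6.
Subsquare (5′×2.5′, letters a–x): lon ⌊0.0666/0.0833333⌋ = 0 → a; lat ⌊0.8430/0.0416667⌋ = 20 → u.

JL36au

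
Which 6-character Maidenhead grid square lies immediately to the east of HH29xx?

HH39ax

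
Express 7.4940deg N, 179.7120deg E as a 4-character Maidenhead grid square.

RJ97

Shift to the Maidenhead origin (180°W, 90°S): lon 359.71, lat 97.49.
Field: 359.71/20 → 17 → R, 97.49/10 → 9 → J; chars RJ.
Square: 19.71/2 → 9, 7.49/1 → 7; chars 97.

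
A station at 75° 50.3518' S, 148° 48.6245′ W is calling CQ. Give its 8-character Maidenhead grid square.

Add 180° to longitude and 90° to latitude: 31.18959, 14.16080.
Field (20°×10°, letters A–R): 31.18959/20 → 1 → B, 14.16080/10 → 1 → B; chars BB.
Square (2°×1°, digits 0–9): 11.18959/2 → 5, 4.16080/1 → 4; chars 54.
Subsquare (5′×2.5′, letters a–x): 1.18959/0.0833333 → 14 → o, 0.16080/0.0416667 → 3 → d; chars od.
Extended square (30″×15″, digits 0–9): 0.02293/0.00833333 → 2, 0.03580/0.00416667 → 8; chars 28.

BB54od28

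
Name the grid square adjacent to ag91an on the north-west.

AG81xo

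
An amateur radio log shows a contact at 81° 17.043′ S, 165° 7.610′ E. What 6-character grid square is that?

RA28nr

Offset from 180°W / 90°S: lon 345.1268°, lat 8.7160°.
Field: 345.1268/20 → 17 → R, 8.7160/10 → 0 → A; chars RA.
Square: 5.1268/2 → 2, 8.7160/1 → 8; chars 28.
Subsquare: 1.1268/0.0833333 → 13 → n, 0.7160/0.0416667 → 17 → r; chars nr.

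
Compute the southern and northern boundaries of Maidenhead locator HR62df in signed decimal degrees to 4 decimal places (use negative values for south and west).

Field H=7, R=17: +7·20° lon, +17·10° lat → SW at lon -40°, lat 80°.
Square 6, 2: +6·2° lon, +2·1° lat → SW at lon -28°, lat 82°.
Subsquare d=3, f=5: +3·0.0833333° lon, +5·0.0416667° lat → SW at lon -27.75°, lat 82.2083°.
Cell spans 0.0833333° lon × 0.0416667° lat.
south 82.2083, north 82.2500.

82.2083, 82.2500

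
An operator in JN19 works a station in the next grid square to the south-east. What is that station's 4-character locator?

JN28

Longitude square 1; +1 → 2.
Latitude square 9; −1 → 8.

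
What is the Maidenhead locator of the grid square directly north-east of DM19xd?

DM29ae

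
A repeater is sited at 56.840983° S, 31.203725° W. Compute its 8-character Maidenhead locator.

HD43jd58

Offset from 180°W / 90°S: lon 148.79628°, lat 33.15902°.
Field (20°×10°, letters A–R): lon ⌊148.79628/20⌋ = 7 → H; lat ⌊33.15902/10⌋ = 3 → D.
Square (2°×1°, digits 0–9): lon ⌊8.79628/2⌋ = 4; lat ⌊3.15902/1⌋ = 3.
Subsquare (5′×2.5′, letters a–x): lon ⌊0.79628/0.0833333⌋ = 9 → j; lat ⌊0.15902/0.0416667⌋ = 3 → d.
Extended square (30″×15″, digits 0–9): lon ⌊0.04628/0.00833333⌋ = 5; lat ⌊0.03402/0.00416667⌋ = 8.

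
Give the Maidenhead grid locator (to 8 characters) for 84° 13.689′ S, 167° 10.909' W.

AA65js85

Add 180° to longitude and 90° to latitude: 12.81818, 5.77185.
Field: 12.81818/20 → 0 → A, 5.77185/10 → 0 → A; chars AA.
Square: 12.81818/2 → 6, 5.77185/1 → 5; chars 65.
Subsquare: 0.81818/0.0833333 → 9 → j, 0.77185/0.0416667 → 18 → s; chars js.
Extended square: 0.06818/0.00833333 → 8, 0.02185/0.00416667 → 5; chars 85.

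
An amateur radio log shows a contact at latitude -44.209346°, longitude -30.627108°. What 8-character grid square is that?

Offset from 180°W / 90°S: lon 149.37289°, lat 45.79065°.
Field: lon ⌊149.37289/20⌋ = 7 → H; lat ⌊45.79065/10⌋ = 4 → E.
Square: lon ⌊9.37289/2⌋ = 4; lat ⌊5.79065/1⌋ = 5.
Subsquare: lon ⌊1.37289/0.0833333⌋ = 16 → q; lat ⌊0.79065/0.0416667⌋ = 18 → s.
Extended square: lon ⌊0.03956/0.00833333⌋ = 4; lat ⌊0.04065/0.00416667⌋ = 9.

HE45qs49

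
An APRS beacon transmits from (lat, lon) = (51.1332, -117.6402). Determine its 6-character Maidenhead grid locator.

DO11ed

Add 180° to longitude and 90° to latitude: 62.3598, 141.1332.
Field: lon ⌊62.3598/20⌋ = 3 → D; lat ⌊141.1332/10⌋ = 14 → O.
Square: lon ⌊2.3598/2⌋ = 1; lat ⌊1.1332/1⌋ = 1.
Subsquare: lon ⌊0.3598/0.0833333⌋ = 4 → e; lat ⌊0.1332/0.0416667⌋ = 3 → d.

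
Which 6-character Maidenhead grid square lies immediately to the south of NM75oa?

NM74ox

Latitude subsquare a = 0; −1 → -1, wraps to 23 = x, carry into square.
Latitude square 5; −1 → 4.
The longitude characters are unchanged.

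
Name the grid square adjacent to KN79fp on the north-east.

KN79gq

Longitude subsquare f = 5; +1 → 6 = g.
Latitude subsquare p = 15; +1 → 16 = q.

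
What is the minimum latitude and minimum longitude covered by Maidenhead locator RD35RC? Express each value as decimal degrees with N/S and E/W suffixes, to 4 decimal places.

54.9167° S, 167.4167° E

Field R=17, D=3: +17·20° lon, +3·10° lat → SW at lon 160°, lat -60°.
Square 3, 5: +3·2° lon, +5·1° lat → SW at lon 166°, lat -55°.
Subsquare r=17, c=2: +17·0.0833333° lon, +2·0.0416667° lat → SW at lon 167.417°, lat -54.9167°.
latitude 54.9167° S, longitude 167.4167° E.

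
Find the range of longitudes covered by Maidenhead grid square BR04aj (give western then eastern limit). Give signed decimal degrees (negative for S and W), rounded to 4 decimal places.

-160.0000, -159.9167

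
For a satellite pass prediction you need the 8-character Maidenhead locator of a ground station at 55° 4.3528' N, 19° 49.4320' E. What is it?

JO95vb87

Add 180° to longitude and 90° to latitude: 199.82387, 145.07255.
Field: 199.82387/20 → 9 → J, 145.07255/10 → 14 → O; chars JO.
Square: 19.82387/2 → 9, 5.07255/1 → 5; chars 95.
Subsquare: 1.82387/0.0833333 → 21 → v, 0.07255/0.0416667 → 1 → b; chars vb.
Extended square: 0.07387/0.00833333 → 8, 0.03088/0.00416667 → 7; chars 87.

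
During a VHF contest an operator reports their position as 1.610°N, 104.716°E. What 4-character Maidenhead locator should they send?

OJ21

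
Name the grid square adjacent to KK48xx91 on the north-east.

KK58ax02

Longitude extended square 9; +1 → 10, wraps to 0, carry into subsquare.
Longitude subsquare x = 23; +1 → 24, wraps to 0 = a, carry into square.
Longitude square 4; +1 → 5.
Latitude extended square 1; +1 → 2.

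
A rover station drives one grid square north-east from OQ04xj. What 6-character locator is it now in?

OQ14ak

Longitude subsquare x = 23; +1 → 24, wraps to 0 = a, carry into square.
Longitude square 0; +1 → 1.
Latitude subsquare j = 9; +1 → 10 = k.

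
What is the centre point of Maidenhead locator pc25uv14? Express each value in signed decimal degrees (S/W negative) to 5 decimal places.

Field P=15, C=2: +15·20° lon, +2·10° lat → SW at lon 120°, lat -70°.
Square 2, 5: +2·2° lon, +5·1° lat → SW at lon 124°, lat -65°.
Subsquare u=20, v=21: +20·0.0833333° lon, +21·0.0416667° lat → SW at lon 125.667°, lat -64.125°.
Extended square 1, 4: +1·0.00833333° lon, +4·0.00416667° lat → SW at lon 125.675°, lat -64.1083°.
Cell spans 0.00833333° lon × 0.00416667° lat. Centre is SW corner plus half of each.
latitude -64.10625, longitude 125.67917.

-64.10625, 125.67917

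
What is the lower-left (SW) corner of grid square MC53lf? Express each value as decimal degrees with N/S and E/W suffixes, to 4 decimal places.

Field M=12, C=2: +12·20° lon, +2·10° lat → SW at lon 60°, lat -70°.
Square 5, 3: +5·2° lon, +3·1° lat → SW at lon 70°, lat -67°.
Subsquare l=11, f=5: +11·0.0833333° lon, +5·0.0416667° lat → SW at lon 70.9167°, lat -66.7917°.
latitude 66.7917° S, longitude 70.9167° E.

66.7917° S, 70.9167° E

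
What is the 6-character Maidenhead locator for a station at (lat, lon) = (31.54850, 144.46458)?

QM21fn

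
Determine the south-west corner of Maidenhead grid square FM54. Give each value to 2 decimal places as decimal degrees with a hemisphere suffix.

Field F=5, M=12: +5·20° lon, +12·10° lat → SW at lon -80°, lat 30°.
Square 5, 4: +5·2° lon, +4·1° lat → SW at lon -70°, lat 34°.
latitude 34.00° N, longitude 70.00° W.

34.00° N, 70.00° W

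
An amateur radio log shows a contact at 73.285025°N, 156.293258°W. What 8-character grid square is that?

BQ13ug48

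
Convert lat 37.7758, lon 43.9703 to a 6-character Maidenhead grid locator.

Add 180° to longitude and 90° to latitude: 223.9703, 127.7758.
Field: lon ⌊223.9703/20⌋ = 11 → L; lat ⌊127.7758/10⌋ = 12 → M.
Square: lon ⌊3.9703/2⌋ = 1; lat ⌊7.7758/1⌋ = 7.
Subsquare: lon ⌊1.9703/0.0833333⌋ = 23 → x; lat ⌊0.7758/0.0416667⌋ = 18 → s.

LM17xs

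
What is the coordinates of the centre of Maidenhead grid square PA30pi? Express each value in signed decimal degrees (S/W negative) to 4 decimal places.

-89.6458, 127.2917

Field P=15, A=0: +15·20° lon, +0·10° lat → SW at lon 120°, lat -90°.
Square 3, 0: +3·2° lon, +0·1° lat → SW at lon 126°, lat -90°.
Subsquare p=15, i=8: +15·0.0833333° lon, +8·0.0416667° lat → SW at lon 127.25°, lat -89.6667°.
Cell spans 0.0833333° lon × 0.0416667° lat. Centre is SW corner plus half of each.
latitude -89.6458, longitude 127.2917.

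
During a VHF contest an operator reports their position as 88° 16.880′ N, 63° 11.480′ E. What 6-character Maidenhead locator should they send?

MR18og

Shift to the Maidenhead origin (180°W, 90°S): lon 243.1913, lat 178.2813.
Field (20°×10°, letters A–R): 243.1913/20 → 12 → M, 178.2813/10 → 17 → R; chars MR.
Square (2°×1°, digits 0–9): 3.1913/2 → 1, 8.2813/1 → 8; chars 18.
Subsquare (5′×2.5′, letters a–x): 1.1913/0.0833333 → 14 → o, 0.2813/0.0416667 → 6 → g; chars og.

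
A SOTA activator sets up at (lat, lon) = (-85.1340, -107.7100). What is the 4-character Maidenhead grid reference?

Shift to the Maidenhead origin (180°W, 90°S): lon 72.29, lat 4.87.
Field (20°×10°, letters A–R): 72.29/20 → 3 → D, 4.87/10 → 0 → A; chars DA.
Square (2°×1°, digits 0–9): 12.29/2 → 6, 4.87/1 → 4; chars 64.

DA64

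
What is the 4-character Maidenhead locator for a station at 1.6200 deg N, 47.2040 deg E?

Offset from 180°W / 90°S: lon 227.20°, lat 91.62°.
Field: 227.20/20 → 11 → L, 91.62/10 → 9 → J; chars LJ.
Square: 7.20/2 → 3, 1.62/1 → 1; chars 31.

LJ31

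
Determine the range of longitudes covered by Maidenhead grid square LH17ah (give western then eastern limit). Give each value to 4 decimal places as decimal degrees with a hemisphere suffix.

Field L=11, H=7: +11·20° lon, +7·10° lat → SW at lon 40°, lat -20°.
Square 1, 7: +1·2° lon, +7·1° lat → SW at lon 42°, lat -13°.
Subsquare a=0, h=7: +0·0.0833333° lon, +7·0.0416667° lat → SW at lon 42°, lat -12.7083°.
Cell spans 0.0833333° lon × 0.0416667° lat.
west 42.0000° E, east 42.0833° E.

42.0000° E, 42.0833° E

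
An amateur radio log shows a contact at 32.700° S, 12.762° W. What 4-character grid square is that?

Offset from 180°W / 90°S: lon 167.24°, lat 57.30°.
Field (20°×10°, letters A–R): 167.24/20 → 8 → I, 57.30/10 → 5 → F; chars IF.
Square (2°×1°, digits 0–9): 7.24/2 → 3, 7.30/1 → 7; chars 37.

IF37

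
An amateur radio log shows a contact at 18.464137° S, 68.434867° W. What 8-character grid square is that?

FH51sm78

Shift to the Maidenhead origin (180°W, 90°S): lon 111.56513, lat 71.53586.
Field: 111.56513/20 → 5 → F, 71.53586/10 → 7 → H; chars FH.
Square: 11.56513/2 → 5, 1.53586/1 → 1; chars 51.
Subsquare: 1.56513/0.0833333 → 18 → s, 0.53586/0.0416667 → 12 → m; chars sm.
Extended square: 0.06513/0.00833333 → 7, 0.03586/0.00416667 → 8; chars 78.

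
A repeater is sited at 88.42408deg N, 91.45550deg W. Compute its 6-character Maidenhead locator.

Offset from 180°W / 90°S: lon 88.5445°, lat 178.4241°.
Field (20°×10°, letters A–R): 88.5445/20 → 4 → E, 178.4241/10 → 17 → R; chars ER.
Square (2°×1°, digits 0–9): 8.5445/2 → 4, 8.4241/1 → 8; chars 48.
Subsquare (5′×2.5′, letters a–x): 0.5445/0.0833333 → 6 → g, 0.4241/0.0416667 → 10 → k; chars gk.

ER48gk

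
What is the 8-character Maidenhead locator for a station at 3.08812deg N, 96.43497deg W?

Shift to the Maidenhead origin (180°W, 90°S): lon 83.56503, lat 93.08812.
Field: lon ⌊83.56503/20⌋ = 4 → E; lat ⌊93.08812/10⌋ = 9 → J.
Square: lon ⌊3.56503/2⌋ = 1; lat ⌊3.08812/1⌋ = 3.
Subsquare: lon ⌊1.56503/0.0833333⌋ = 18 → s; lat ⌊0.08812/0.0416667⌋ = 2 → c.
Extended square: lon ⌊0.06503/0.00833333⌋ = 7; lat ⌊0.00479/0.00416667⌋ = 1.

EJ13sc71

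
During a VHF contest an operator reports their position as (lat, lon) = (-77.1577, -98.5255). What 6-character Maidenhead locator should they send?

EB02ru

Add 180° to longitude and 90° to latitude: 81.4745, 12.8423.
Field (20°×10°, letters A–R): 81.4745/20 → 4 → E, 12.8423/10 → 1 → B; chars EB.
Square (2°×1°, digits 0–9): 1.4745/2 → 0, 2.8423/1 → 2; chars 02.
Subsquare (5′×2.5′, letters a–x): 1.4745/0.0833333 → 17 → r, 0.8423/0.0416667 → 20 → u; chars ru.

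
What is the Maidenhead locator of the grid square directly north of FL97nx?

Latitude subsquare x = 23; +1 → 24, wraps to 0 = a, carry into square.
Latitude square 7; +1 → 8.
The longitude characters are unchanged.

FL98na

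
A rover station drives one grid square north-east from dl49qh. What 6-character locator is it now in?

DL49ri

Longitude subsquare q = 16; +1 → 17 = r.
Latitude subsquare h = 7; +1 → 8 = i.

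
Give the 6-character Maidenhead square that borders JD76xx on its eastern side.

JD86ax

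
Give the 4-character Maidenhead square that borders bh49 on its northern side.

BI40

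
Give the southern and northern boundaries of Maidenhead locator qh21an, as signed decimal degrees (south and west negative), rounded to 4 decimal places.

-18.4583, -18.4167

Field Q=16, H=7: +16·20° lon, +7·10° lat → SW at lon 140°, lat -20°.
Square 2, 1: +2·2° lon, +1·1° lat → SW at lon 144°, lat -19°.
Subsquare a=0, n=13: +0·0.0833333° lon, +13·0.0416667° lat → SW at lon 144°, lat -18.4583°.
Cell spans 0.0833333° lon × 0.0416667° lat.
south -18.4583, north -18.4167.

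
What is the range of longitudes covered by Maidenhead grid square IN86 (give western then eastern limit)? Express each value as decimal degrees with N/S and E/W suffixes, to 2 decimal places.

4.00° W, 2.00° W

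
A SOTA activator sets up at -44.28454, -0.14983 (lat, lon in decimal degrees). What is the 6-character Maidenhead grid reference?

Shift to the Maidenhead origin (180°W, 90°S): lon 179.8502, lat 45.7155.
Field: 179.8502/20 → 8 → I, 45.7155/10 → 4 → E; chars IE.
Square: 19.8502/2 → 9, 5.7155/1 → 5; chars 95.
Subsquare: 1.8502/0.0833333 → 22 → w, 0.7155/0.0416667 → 17 → r; chars wr.

IE95wr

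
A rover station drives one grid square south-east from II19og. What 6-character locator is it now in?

Longitude subsquare o = 14; +1 → 15 = p.
Latitude subsquare g = 6; −1 → 5 = f.

II19pf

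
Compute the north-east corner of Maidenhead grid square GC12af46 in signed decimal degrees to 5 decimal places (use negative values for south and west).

Field G=6, C=2: +6·20° lon, +2·10° lat → SW at lon -60°, lat -70°.
Square 1, 2: +1·2° lon, +2·1° lat → SW at lon -58°, lat -68°.
Subsquare a=0, f=5: +0·0.0833333° lon, +5·0.0416667° lat → SW at lon -58°, lat -67.7917°.
Extended square 4, 6: +4·0.00833333° lon, +6·0.00416667° lat → SW at lon -57.9667°, lat -67.7667°.
Cell spans 0.00833333° lon × 0.00416667° lat. NE corner is SW corner plus one full cell.
latitude -67.76250, longitude -57.95833.

-67.76250, -57.95833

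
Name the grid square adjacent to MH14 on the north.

MH15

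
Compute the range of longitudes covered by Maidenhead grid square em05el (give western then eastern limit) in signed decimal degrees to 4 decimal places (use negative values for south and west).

Field E=4, M=12: +4·20° lon, +12·10° lat → SW at lon -100°, lat 30°.
Square 0, 5: +0·2° lon, +5·1° lat → SW at lon -100°, lat 35°.
Subsquare e=4, l=11: +4·0.0833333° lon, +11·0.0416667° lat → SW at lon -99.6667°, lat 35.4583°.
Cell spans 0.0833333° lon × 0.0416667° lat.
west -99.6667, east -99.5833.

-99.6667, -99.5833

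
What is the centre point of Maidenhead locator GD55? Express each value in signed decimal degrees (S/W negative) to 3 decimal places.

-54.500, -49.000

Field G=6, D=3: +6·20° lon, +3·10° lat → SW at lon -60°, lat -60°.
Square 5, 5: +5·2° lon, +5·1° lat → SW at lon -50°, lat -55°.
Cell spans 2° lon × 1° lat. Centre is SW corner plus half of each.
latitude -54.500, longitude -49.000.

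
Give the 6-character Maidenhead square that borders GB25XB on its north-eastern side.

GB35ac

Longitude subsquare x = 23; +1 → 24, wraps to 0 = a, carry into square.
Longitude square 2; +1 → 3.
Latitude subsquare b = 1; +1 → 2 = c.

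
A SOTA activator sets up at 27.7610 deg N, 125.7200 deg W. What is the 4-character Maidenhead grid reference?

CL77

Offset from 180°W / 90°S: lon 54.28°, lat 117.76°.
Field: 54.28/20 → 2 → C, 117.76/10 → 11 → L; chars CL.
Square: 14.28/2 → 7, 7.76/1 → 7; chars 77.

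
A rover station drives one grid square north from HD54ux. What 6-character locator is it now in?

HD55ua

Latitude subsquare x = 23; +1 → 24, wraps to 0 = a, carry into square.
Latitude square 4; +1 → 5.
The longitude characters are unchanged.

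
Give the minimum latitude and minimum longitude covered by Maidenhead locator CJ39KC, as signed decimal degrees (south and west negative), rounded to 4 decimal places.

9.0833, -133.1667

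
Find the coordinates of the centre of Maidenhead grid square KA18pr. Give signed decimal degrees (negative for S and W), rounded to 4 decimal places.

Field K=10, A=0: +10·20° lon, +0·10° lat → SW at lon 20°, lat -90°.
Square 1, 8: +1·2° lon, +8·1° lat → SW at lon 22°, lat -82°.
Subsquare p=15, r=17: +15·0.0833333° lon, +17·0.0416667° lat → SW at lon 23.25°, lat -81.2917°.
Cell spans 0.0833333° lon × 0.0416667° lat. Centre is SW corner plus half of each.
latitude -81.2708, longitude 23.2917.

-81.2708, 23.2917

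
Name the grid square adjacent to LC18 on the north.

Latitude square 8; +1 → 9.
The longitude characters are unchanged.

LC19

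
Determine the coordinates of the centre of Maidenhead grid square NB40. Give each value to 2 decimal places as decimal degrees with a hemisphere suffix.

Field N=13, B=1: +13·20° lon, +1·10° lat → SW at lon 80°, lat -80°.
Square 4, 0: +4·2° lon, +0·1° lat → SW at lon 88°, lat -80°.
Cell spans 2° lon × 1° lat. Centre is SW corner plus half of each.
latitude 79.50° S, longitude 89.00° E.

79.50° S, 89.00° E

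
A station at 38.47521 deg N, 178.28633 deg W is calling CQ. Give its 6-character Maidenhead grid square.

Shift to the Maidenhead origin (180°W, 90°S): lon 1.7137, lat 128.4752.
Field: 1.7137/20 → 0 → A, 128.4752/10 → 12 → M; chars AM.
Square: 1.7137/2 → 0, 8.4752/1 → 8; chars 08.
Subsquare: 1.7137/0.0833333 → 20 → u, 0.4752/0.0416667 → 11 → l; chars ul.

AM08ul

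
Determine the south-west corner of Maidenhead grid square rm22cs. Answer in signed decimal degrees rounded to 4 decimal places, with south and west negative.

Field R=17, M=12: +17·20° lon, +12·10° lat → SW at lon 160°, lat 30°.
Square 2, 2: +2·2° lon, +2·1° lat → SW at lon 164°, lat 32°.
Subsquare c=2, s=18: +2·0.0833333° lon, +18·0.0416667° lat → SW at lon 164.167°, lat 32.75°.
latitude 32.7500, longitude 164.1667.

32.7500, 164.1667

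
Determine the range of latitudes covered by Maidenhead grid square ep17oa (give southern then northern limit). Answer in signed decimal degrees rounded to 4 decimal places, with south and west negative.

67.0000, 67.0417

Field E=4, P=15: +4·20° lon, +15·10° lat → SW at lon -100°, lat 60°.
Square 1, 7: +1·2° lon, +7·1° lat → SW at lon -98°, lat 67°.
Subsquare o=14, a=0: +14·0.0833333° lon, +0·0.0416667° lat → SW at lon -96.8333°, lat 67°.
Cell spans 0.0833333° lon × 0.0416667° lat.
south 67.0000, north 67.0417.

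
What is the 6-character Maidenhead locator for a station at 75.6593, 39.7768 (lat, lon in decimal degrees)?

KQ95vp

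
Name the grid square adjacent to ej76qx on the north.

Latitude subsquare x = 23; +1 → 24, wraps to 0 = a, carry into square.
Latitude square 6; +1 → 7.
The longitude characters are unchanged.

EJ77qa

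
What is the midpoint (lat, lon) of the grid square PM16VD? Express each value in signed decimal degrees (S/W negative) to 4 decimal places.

36.1458, 123.7917

Field P=15, M=12: +15·20° lon, +12·10° lat → SW at lon 120°, lat 30°.
Square 1, 6: +1·2° lon, +6·1° lat → SW at lon 122°, lat 36°.
Subsquare v=21, d=3: +21·0.0833333° lon, +3·0.0416667° lat → SW at lon 123.75°, lat 36.125°.
Cell spans 0.0833333° lon × 0.0416667° lat. Centre is SW corner plus half of each.
latitude 36.1458, longitude 123.7917.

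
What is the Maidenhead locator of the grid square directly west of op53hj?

Longitude subsquare h = 7; −1 → 6 = g.
The latitude characters are unchanged.

OP53gj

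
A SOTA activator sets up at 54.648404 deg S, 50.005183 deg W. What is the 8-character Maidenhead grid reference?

GD45xi94

Offset from 180°W / 90°S: lon 129.99482°, lat 35.35160°.
Field (20°×10°, letters A–R): lon ⌊129.99482/20⌋ = 6 → G; lat ⌊35.35160/10⌋ = 3 → D.
Square (2°×1°, digits 0–9): lon ⌊9.99482/2⌋ = 4; lat ⌊5.35160/1⌋ = 5.
Subsquare (5′×2.5′, letters a–x): lon ⌊1.99482/0.0833333⌋ = 23 → x; lat ⌊0.35160/0.0416667⌋ = 8 → i.
Extended square (30″×15″, digits 0–9): lon ⌊0.07815/0.00833333⌋ = 9; lat ⌊0.01826/0.00416667⌋ = 4.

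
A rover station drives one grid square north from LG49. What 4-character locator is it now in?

LH40

Latitude square 9; +1 → 10, wraps to 0, carry into field.
Latitude field G = 6; +1 → 7 = H.
The longitude characters are unchanged.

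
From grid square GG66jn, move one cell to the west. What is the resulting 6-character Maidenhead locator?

GG66in

Longitude subsquare j = 9; −1 → 8 = i.
The latitude characters are unchanged.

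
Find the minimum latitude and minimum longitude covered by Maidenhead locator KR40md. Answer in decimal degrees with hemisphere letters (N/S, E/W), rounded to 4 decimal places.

80.1250° N, 29.0000° E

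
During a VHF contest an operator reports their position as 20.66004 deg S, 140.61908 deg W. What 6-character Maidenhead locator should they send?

Add 180° to longitude and 90° to latitude: 39.3809, 69.3400.
Field: lon ⌊39.3809/20⌋ = 1 → B; lat ⌊69.3400/10⌋ = 6 → G.
Square: lon ⌊19.3809/2⌋ = 9; lat ⌊9.3400/1⌋ = 9.
Subsquare: lon ⌊1.3809/0.0833333⌋ = 16 → q; lat ⌊0.3400/0.0416667⌋ = 8 → i.

BG99qi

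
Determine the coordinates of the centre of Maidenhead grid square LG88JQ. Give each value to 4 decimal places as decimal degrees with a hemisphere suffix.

Field L=11, G=6: +11·20° lon, +6·10° lat → SW at lon 40°, lat -30°.
Square 8, 8: +8·2° lon, +8·1° lat → SW at lon 56°, lat -22°.
Subsquare j=9, q=16: +9·0.0833333° lon, +16·0.0416667° lat → SW at lon 56.75°, lat -21.3333°.
Cell spans 0.0833333° lon × 0.0416667° lat. Centre is SW corner plus half of each.
latitude 21.3125° S, longitude 56.7917° E.

21.3125° S, 56.7917° E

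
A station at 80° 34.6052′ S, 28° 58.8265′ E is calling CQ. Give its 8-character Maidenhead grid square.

KA49lk71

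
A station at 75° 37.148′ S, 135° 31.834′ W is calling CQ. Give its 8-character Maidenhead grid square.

Offset from 180°W / 90°S: lon 44.46943°, lat 14.38087°.
Field: 44.46943/20 → 2 → C, 14.38087/10 → 1 → B; chars CB.
Square: 4.46943/2 → 2, 4.38087/1 → 4; chars 24.
Subsquare: 0.46943/0.0833333 → 5 → f, 0.38087/0.0416667 → 9 → j; chars fj.
Extended square: 0.05277/0.00833333 → 6, 0.00587/0.00416667 → 1; chars 61.

CB24fj61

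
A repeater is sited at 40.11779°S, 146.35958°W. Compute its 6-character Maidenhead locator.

BE69tv

Offset from 180°W / 90°S: lon 33.6404°, lat 49.8822°.
Field: 33.6404/20 → 1 → B, 49.8822/10 → 4 → E; chars BE.
Square: 13.6404/2 → 6, 9.8822/1 → 9; chars 69.
Subsquare: 1.6404/0.0833333 → 19 → t, 0.8822/0.0416667 → 21 → v; chars tv.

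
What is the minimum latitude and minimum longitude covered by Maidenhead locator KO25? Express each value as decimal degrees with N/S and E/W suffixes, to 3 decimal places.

55.000° N, 24.000° E

Field K=10, O=14: +10·20° lon, +14·10° lat → SW at lon 20°, lat 50°.
Square 2, 5: +2·2° lon, +5·1° lat → SW at lon 24°, lat 55°.
latitude 55.000° N, longitude 24.000° E.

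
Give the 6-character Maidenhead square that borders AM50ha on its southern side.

AL59hx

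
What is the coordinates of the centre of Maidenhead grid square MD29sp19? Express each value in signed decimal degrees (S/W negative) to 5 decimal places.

Field M=12, D=3: +12·20° lon, +3·10° lat → SW at lon 60°, lat -60°.
Square 2, 9: +2·2° lon, +9·1° lat → SW at lon 64°, lat -51°.
Subsquare s=18, p=15: +18·0.0833333° lon, +15·0.0416667° lat → SW at lon 65.5°, lat -50.375°.
Extended square 1, 9: +1·0.00833333° lon, +9·0.00416667° lat → SW at lon 65.5083°, lat -50.3375°.
Cell spans 0.00833333° lon × 0.00416667° lat. Centre is SW corner plus half of each.
latitude -50.33542, longitude 65.51250.

-50.33542, 65.51250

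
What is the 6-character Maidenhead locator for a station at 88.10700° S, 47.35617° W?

Shift to the Maidenhead origin (180°W, 90°S): lon 132.6438, lat 1.8930.
Field: lon ⌊132.6438/20⌋ = 6 → G; lat ⌊1.8930/10⌋ = 0 → A.
Square: lon ⌊12.6438/2⌋ = 6; lat ⌊1.8930/1⌋ = 1.
Subsquare: lon ⌊0.6438/0.0833333⌋ = 7 → h; lat ⌊0.8930/0.0416667⌋ = 21 → v.

GA61hv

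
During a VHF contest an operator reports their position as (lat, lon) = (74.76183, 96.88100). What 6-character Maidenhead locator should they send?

NQ84ks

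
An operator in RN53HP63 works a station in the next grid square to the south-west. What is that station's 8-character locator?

Longitude extended square 6; −1 → 5.
Latitude extended square 3; −1 → 2.

RN53hp52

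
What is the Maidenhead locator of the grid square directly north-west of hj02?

Longitude square 0; −1 → -1, wraps to 9, carry into field.
Longitude field H = 7; −1 → 6 = G.
Latitude square 2; +1 → 3.

GJ93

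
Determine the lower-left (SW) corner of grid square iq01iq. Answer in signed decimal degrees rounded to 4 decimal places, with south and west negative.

71.6667, -19.3333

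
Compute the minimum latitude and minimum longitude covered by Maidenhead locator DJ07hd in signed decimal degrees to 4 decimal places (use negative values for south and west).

7.1250, -119.4167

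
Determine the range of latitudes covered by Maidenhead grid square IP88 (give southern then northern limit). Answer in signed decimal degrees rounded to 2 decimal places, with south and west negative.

Field I=8, P=15: +8·20° lon, +15·10° lat → SW at lon -20°, lat 60°.
Square 8, 8: +8·2° lon, +8·1° lat → SW at lon -4°, lat 68°.
Cell spans 2° lon × 1° lat.
south 68.00, north 69.00.

68.00, 69.00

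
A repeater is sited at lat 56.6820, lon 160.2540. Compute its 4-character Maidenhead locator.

Shift to the Maidenhead origin (180°W, 90°S): lon 340.25, lat 146.68.
Field: lon ⌊340.25/20⌋ = 17 → R; lat ⌊146.68/10⌋ = 14 → O.
Square: lon ⌊0.25/2⌋ = 0; lat ⌊6.68/1⌋ = 6.

RO06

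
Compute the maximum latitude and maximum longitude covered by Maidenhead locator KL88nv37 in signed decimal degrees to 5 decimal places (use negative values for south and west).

Field K=10, L=11: +10·20° lon, +11·10° lat → SW at lon 20°, lat 20°.
Square 8, 8: +8·2° lon, +8·1° lat → SW at lon 36°, lat 28°.
Subsquare n=13, v=21: +13·0.0833333° lon, +21·0.0416667° lat → SW at lon 37.0833°, lat 28.875°.
Extended square 3, 7: +3·0.00833333° lon, +7·0.00416667° lat → SW at lon 37.1083°, lat 28.9042°.
Cell spans 0.00833333° lon × 0.00416667° lat. NE corner is SW corner plus one full cell.
latitude 28.90833, longitude 37.11667.

28.90833, 37.11667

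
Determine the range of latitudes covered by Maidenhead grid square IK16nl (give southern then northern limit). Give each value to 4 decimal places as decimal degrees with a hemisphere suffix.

Field I=8, K=10: +8·20° lon, +10·10° lat → SW at lon -20°, lat 10°.
Square 1, 6: +1·2° lon, +6·1° lat → SW at lon -18°, lat 16°.
Subsquare n=13, l=11: +13·0.0833333° lon, +11·0.0416667° lat → SW at lon -16.9167°, lat 16.4583°.
Cell spans 0.0833333° lon × 0.0416667° lat.
south 16.4583° N, north 16.5000° N.

16.4583° N, 16.5000° N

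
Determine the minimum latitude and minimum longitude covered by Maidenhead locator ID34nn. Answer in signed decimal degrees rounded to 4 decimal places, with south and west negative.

Field I=8, D=3: +8·20° lon, +3·10° lat → SW at lon -20°, lat -60°.
Square 3, 4: +3·2° lon, +4·1° lat → SW at lon -14°, lat -56°.
Subsquare n=13, n=13: +13·0.0833333° lon, +13·0.0416667° lat → SW at lon -12.9167°, lat -55.4583°.
latitude -55.4583, longitude -12.9167.

-55.4583, -12.9167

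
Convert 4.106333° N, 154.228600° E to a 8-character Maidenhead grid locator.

QJ74cc75

Shift to the Maidenhead origin (180°W, 90°S): lon 334.22860, lat 94.10633.
Field: 334.22860/20 → 16 → Q, 94.10633/10 → 9 → J; chars QJ.
Square: 14.22860/2 → 7, 4.10633/1 → 4; chars 74.
Subsquare: 0.22860/0.0833333 → 2 → c, 0.10633/0.0416667 → 2 → c; chars cc.
Extended square: 0.06193/0.00833333 → 7, 0.02300/0.00416667 → 5; chars 75.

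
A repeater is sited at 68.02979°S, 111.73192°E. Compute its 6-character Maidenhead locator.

OC51ux

Offset from 180°W / 90°S: lon 291.7319°, lat 21.9702°.
Field (20°×10°, letters A–R): lon ⌊291.7319/20⌋ = 14 → O; lat ⌊21.9702/10⌋ = 2 → C.
Square (2°×1°, digits 0–9): lon ⌊11.7319/2⌋ = 5; lat ⌊1.9702/1⌋ = 1.
Subsquare (5′×2.5′, letters a–x): lon ⌊1.7319/0.0833333⌋ = 20 → u; lat ⌊0.9702/0.0416667⌋ = 23 → x.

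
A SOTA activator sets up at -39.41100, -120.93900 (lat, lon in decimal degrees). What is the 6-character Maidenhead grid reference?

CF90mo

Offset from 180°W / 90°S: lon 59.0610°, lat 50.5890°.
Field (20°×10°, letters A–R): 59.0610/20 → 2 → C, 50.5890/10 → 5 → F; chars CF.
Square (2°×1°, digits 0–9): 19.0610/2 → 9, 0.5890/1 → 0; chars 90.
Subsquare (5′×2.5′, letters a–x): 1.0610/0.0833333 → 12 → m, 0.5890/0.0416667 → 14 → o; chars mo.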